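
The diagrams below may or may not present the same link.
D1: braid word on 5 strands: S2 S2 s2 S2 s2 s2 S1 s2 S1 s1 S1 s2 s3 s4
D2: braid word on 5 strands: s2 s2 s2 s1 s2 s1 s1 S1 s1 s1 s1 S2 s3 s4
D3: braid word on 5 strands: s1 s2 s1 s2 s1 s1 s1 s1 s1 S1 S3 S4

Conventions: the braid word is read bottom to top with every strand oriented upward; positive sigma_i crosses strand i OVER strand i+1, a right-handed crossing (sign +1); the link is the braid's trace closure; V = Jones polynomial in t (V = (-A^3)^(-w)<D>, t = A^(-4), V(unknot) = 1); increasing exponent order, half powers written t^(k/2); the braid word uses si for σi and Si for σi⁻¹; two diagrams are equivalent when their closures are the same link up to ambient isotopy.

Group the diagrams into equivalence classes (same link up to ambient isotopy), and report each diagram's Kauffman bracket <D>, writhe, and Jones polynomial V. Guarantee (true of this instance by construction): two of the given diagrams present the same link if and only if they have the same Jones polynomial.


grouping into links: {D1} | {D2, D3}
V(D1) = t^-2 - t^-1 + 1 - t + t^2  (w +2, c 14, <D> = A^-2 - A^2 + A^6 - A^10 + A^14)
V(D2) = t^3 + t^5 - t^6 + t^7 - t^8 + t^9 - t^10  [14 crossings, <D> = -A^-10 + A^-6 - A^-2 + A^2 - A^6 + A^10 + A^18, w = +10]
V(D3) = t^3 + t^5 - t^6 + t^7 - t^8 + t^9 - t^10  [12 crossings, <D> = -A^-22 + A^-18 - A^-14 + A^-10 - A^-6 + A^-2 + A^6, w = +6]
why: V(t) takes 2 values over 3 diagrams, fixing the grouping


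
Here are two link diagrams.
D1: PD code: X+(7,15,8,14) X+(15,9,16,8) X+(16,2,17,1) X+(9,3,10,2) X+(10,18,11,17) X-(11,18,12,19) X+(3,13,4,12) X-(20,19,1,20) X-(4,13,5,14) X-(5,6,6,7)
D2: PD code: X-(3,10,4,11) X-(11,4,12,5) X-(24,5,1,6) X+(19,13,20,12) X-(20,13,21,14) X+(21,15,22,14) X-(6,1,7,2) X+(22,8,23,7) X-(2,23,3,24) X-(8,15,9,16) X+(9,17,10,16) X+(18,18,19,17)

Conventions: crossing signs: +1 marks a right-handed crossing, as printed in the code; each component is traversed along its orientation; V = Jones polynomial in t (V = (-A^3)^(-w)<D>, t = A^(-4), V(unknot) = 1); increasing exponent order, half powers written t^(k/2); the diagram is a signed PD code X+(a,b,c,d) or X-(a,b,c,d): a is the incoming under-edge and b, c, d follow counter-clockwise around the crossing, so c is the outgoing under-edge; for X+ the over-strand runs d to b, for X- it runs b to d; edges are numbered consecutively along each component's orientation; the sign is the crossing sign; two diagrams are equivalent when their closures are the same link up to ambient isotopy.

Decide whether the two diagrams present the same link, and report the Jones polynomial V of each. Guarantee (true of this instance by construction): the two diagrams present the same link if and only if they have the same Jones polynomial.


equivalent: no
V(D1) = t + t^3 - t^4  (w +2, c 10, <D> = -A^-10 + A^-6 + A^2)
V(D2) = -t^-6 + t^-5 - t^-4 + 2t^-3 - t^-2 + t^-1  (w -2, c 12, <D> = A^-2 - A^2 + 2A^6 - A^10 + A^14 - A^18)
why: comparing 2 Jones polynomials yields 2 groups


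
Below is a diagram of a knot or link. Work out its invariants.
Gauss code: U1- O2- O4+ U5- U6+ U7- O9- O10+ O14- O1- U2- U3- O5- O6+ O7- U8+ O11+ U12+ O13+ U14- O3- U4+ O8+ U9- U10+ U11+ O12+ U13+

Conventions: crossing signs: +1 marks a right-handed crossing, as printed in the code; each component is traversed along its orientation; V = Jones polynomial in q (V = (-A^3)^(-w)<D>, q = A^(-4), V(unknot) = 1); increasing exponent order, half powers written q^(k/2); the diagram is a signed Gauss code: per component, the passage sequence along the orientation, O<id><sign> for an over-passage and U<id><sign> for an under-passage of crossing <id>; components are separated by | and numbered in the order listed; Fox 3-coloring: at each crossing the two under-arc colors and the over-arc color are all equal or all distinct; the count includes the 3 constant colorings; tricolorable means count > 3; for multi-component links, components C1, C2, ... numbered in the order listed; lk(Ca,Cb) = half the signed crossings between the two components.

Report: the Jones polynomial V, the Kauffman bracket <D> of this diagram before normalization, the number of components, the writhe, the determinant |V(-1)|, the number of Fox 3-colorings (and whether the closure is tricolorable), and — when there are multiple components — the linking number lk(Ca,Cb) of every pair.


V = -q^-4 + q^-3 - q^-2 + 2q^-1 - 1 + 2q - q^2 + q^3 - q^4
<D> = -A^-16 + A^-12 - A^-8 + 2A^-4 - 1 + 2A^4 - A^8 + A^12 - A^16 (w = 0)
1 component over 14 crossings, w = 0
3 Fox colorings among 3^14, |V(-1)| = 11: not tricolorable
why: w = 0 (over 14 crossings) is diagram-only; (-A^3)^(0) removes it from V


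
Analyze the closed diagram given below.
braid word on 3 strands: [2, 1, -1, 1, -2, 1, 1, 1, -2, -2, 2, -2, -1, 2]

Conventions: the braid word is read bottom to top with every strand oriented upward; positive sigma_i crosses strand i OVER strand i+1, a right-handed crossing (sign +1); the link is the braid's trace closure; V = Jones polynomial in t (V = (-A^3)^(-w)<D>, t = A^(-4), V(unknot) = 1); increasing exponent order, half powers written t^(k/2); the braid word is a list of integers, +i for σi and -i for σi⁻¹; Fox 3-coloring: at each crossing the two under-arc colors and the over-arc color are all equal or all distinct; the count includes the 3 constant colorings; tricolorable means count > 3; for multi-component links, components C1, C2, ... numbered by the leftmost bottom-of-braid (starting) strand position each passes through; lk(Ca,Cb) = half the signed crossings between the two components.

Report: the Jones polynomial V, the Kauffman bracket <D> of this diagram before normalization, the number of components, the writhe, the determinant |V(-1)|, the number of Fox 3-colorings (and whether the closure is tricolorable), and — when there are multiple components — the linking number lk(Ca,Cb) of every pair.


Jones polynomial: V(t) = -t^-2 + 2t^-1 - 3 + 5t - 4t^2 + 5t^3 - 4t^4 + 2t^5 - t^6
<D> = -A^-18 + 2A^-14 - 4A^-10 + 5A^-6 - 4A^-2 + 5A^2 - 3A^6 + 2A^10 - A^14; writhe +2
components 1, writhe +2 (14 crossings)
3-colorings: 9 of 3^14, det 27 — tricolorable
note: w = +2 (over 14 crossings) is diagram-only; (-A^3)^(-2) removes it from V


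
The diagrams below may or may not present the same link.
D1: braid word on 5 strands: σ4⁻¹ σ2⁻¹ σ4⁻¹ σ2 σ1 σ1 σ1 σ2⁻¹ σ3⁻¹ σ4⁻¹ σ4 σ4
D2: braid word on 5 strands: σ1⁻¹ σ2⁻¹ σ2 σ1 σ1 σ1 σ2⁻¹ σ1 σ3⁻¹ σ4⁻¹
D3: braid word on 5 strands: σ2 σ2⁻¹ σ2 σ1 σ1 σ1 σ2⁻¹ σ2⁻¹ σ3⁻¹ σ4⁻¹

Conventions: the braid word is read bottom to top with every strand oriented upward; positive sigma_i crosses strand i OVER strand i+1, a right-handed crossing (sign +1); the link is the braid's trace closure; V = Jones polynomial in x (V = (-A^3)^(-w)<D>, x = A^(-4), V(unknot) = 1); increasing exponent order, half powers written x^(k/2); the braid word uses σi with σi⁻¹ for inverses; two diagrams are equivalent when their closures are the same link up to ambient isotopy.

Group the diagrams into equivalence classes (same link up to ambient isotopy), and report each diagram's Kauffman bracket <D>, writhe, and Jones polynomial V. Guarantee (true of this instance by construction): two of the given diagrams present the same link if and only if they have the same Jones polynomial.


classes: {D1, D2, D3}
V(D1) = x + x^3 - x^4  [12 crossings, <D> = -A^-16 + A^-12 + A^-4, w = 0]
V(D2) = x + x^3 - x^4  (w 0, c 10, <D> = -A^-16 + A^-12 + A^-4)
V(D3) = x + x^3 - x^4  (w 0, c 10, <D> = -A^-16 + A^-12 + A^-4)
insight: one V(x) for all 3 diagrams — one class (guaranteed)


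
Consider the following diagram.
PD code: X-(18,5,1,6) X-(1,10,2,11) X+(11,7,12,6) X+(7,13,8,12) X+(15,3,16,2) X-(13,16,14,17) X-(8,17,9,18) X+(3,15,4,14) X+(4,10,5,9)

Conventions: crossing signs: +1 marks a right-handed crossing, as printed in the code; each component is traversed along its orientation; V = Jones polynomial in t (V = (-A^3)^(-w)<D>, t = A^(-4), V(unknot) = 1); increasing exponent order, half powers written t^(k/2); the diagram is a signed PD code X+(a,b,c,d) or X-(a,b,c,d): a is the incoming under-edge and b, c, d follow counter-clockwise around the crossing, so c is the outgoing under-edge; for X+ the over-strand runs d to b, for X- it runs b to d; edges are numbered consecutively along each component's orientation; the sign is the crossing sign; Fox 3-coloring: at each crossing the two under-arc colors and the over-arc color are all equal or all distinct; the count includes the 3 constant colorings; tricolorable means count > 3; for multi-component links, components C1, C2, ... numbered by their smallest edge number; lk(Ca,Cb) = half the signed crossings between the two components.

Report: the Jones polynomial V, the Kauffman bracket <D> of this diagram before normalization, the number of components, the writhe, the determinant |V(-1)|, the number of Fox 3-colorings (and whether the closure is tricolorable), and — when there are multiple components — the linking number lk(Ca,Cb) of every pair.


V = t^-3 - t^-2 + t^-1 - 1 + t - t^2 + t^3
<D> = -A^-9 + A^-5 - A^-1 + A^3 - A^7 + A^11 - A^15 (w = +1)
1 component over 9 crossings, w = +1
3 Fox colorings among 3^9, |V(-1)| = 7: not tricolorable
why: det 7 = |V(-1)|; not divisible by 3, so not tricolorable


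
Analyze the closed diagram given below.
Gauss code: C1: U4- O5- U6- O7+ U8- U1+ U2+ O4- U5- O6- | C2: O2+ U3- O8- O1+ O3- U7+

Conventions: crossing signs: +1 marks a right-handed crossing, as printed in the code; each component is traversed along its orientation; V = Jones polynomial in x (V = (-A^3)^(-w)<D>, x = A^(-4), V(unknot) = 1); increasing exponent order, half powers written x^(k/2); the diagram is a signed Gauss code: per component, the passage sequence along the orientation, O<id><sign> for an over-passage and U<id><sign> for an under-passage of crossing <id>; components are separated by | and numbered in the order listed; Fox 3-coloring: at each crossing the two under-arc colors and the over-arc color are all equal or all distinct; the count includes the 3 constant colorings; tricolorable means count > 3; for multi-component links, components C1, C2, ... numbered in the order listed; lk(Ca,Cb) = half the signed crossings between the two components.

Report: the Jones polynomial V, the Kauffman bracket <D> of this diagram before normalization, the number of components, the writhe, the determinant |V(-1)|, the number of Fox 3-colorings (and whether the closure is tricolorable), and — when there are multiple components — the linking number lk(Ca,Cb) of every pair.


Jones polynomial: V(x) = x^(-7/2) - x^(-5/2) + x^(-3/2) - 2x^(-1/2) - x^(3/2)
<D> = -A^-12 - 2A^-4 + 1 - A^4 + A^8; writhe -2
components 2, writhe -2 (8 crossings)
linking number lk(C1,C2) = +1
3-colorings: 9 of 3^8, det 6 — tricolorable
note: span 5 respects span(V) <= c + mu - 1 = 9 for this 2-component diagram


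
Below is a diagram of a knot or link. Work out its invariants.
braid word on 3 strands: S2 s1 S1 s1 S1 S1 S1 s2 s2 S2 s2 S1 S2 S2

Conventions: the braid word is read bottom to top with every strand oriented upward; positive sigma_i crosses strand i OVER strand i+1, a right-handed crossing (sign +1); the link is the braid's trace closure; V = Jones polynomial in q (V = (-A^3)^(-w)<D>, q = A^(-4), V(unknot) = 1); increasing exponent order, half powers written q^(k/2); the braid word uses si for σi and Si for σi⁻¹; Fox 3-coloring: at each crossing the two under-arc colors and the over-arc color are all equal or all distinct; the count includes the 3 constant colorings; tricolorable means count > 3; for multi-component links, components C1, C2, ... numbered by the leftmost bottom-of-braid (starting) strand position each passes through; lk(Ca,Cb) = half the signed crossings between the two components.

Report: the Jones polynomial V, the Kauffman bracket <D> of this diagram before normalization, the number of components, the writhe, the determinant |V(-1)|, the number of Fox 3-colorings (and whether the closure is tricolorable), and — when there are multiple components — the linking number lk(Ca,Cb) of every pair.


Jones polynomial: V(q) = q^-7 - 2q^-6 + 2q^-5 - 3q^-4 + 3q^-3 - 2q^-2 + 2q^-1
<D> = 2A^-8 - 2A^-4 + 3 - 3A^4 + 2A^8 - 2A^12 + A^16; writhe -4
components 1, writhe -4 (14 crossings)
3-colorings: 9 of 3^14, det 15 — tricolorable
note: V spans 6 powers of q: at least 6 crossings in any diagram


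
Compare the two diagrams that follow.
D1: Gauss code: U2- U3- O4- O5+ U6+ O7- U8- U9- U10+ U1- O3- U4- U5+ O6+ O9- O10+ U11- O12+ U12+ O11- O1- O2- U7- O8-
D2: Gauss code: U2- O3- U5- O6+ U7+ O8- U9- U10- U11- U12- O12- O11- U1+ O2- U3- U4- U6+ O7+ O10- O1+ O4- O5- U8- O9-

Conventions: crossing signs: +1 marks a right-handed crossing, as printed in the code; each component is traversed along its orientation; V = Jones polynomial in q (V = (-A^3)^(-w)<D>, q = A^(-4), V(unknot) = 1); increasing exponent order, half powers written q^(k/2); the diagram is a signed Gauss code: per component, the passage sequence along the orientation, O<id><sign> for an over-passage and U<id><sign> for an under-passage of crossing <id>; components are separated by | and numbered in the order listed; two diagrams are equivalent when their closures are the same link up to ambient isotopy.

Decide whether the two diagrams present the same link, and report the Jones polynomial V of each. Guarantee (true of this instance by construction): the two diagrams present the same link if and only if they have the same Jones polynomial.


equivalent: yes
V(D1) = -q^-4 + q^-3 + q^-1  (w -4, c 12, <D> = A^-8 + 1 - A^4)
V(D2) = -q^-4 + q^-3 + q^-1  [12 crossings, <D> = A^-14 + A^-6 - A^-2, w = -6]
key observation: one V(q) for all 2 diagrams — one class (guaranteed)


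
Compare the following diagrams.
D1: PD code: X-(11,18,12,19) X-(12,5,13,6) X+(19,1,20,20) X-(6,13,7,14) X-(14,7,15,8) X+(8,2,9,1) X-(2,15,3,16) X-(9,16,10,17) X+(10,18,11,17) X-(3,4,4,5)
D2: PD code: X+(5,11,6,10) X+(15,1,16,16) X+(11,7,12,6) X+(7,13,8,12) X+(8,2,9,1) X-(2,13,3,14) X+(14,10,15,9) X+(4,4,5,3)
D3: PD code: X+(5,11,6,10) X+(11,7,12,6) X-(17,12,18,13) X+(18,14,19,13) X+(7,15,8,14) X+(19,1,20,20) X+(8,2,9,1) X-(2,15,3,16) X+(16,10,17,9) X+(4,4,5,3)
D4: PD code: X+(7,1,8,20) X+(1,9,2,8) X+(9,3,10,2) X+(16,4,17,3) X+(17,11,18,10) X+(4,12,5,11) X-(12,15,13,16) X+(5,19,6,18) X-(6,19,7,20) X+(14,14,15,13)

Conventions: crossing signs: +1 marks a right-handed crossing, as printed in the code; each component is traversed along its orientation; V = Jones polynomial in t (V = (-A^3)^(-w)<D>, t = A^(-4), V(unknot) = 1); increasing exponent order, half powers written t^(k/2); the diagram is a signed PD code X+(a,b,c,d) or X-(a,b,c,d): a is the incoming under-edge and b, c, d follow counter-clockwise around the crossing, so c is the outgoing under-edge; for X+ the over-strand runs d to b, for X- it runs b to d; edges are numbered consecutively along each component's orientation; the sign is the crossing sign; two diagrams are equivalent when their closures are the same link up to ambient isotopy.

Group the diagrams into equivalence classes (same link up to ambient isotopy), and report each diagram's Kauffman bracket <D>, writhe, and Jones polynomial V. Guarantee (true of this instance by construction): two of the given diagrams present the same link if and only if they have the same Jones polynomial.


equivalence classes: {D1} | {D2, D3} | {D4}
D1 (bracket A^-8 + 1 - A^4; 10 crossings at w = -4): V = -t^-4 + t^-3 + t^-1
V(D2) = t - t^2 + 2t^3 - t^4 + t^5 - t^6  (w +6, c 8, <D> = -A^-6 + A^-2 - A^2 + 2A^6 - A^10 + A^14)
V(D3) = t - t^2 + 2t^3 - t^4 + t^5 - t^6  (w +6, c 10, <D> = -A^-6 + A^-2 - A^2 + 2A^6 - A^10 + A^14)
V(D4) = t^2 + t^4 - t^5 + t^6 - t^7  [10 crossings, <D> = -A^-10 + A^-6 - A^-2 + A^2 + A^10, w = +6]
key observation: 3 values of V(t) split the 4 diagrams


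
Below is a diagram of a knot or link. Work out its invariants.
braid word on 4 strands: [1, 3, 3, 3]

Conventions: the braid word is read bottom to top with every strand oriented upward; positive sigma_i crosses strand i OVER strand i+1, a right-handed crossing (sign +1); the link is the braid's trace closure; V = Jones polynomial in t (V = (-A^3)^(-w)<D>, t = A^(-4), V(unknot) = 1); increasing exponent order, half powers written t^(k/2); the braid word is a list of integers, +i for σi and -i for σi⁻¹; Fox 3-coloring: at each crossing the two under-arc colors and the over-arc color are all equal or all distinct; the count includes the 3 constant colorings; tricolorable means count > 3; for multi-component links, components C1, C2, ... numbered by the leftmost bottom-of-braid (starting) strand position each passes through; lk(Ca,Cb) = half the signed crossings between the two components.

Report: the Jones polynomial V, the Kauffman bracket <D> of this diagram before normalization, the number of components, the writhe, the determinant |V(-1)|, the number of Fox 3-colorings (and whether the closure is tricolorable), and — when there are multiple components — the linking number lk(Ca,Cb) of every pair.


Jones polynomial: V(t) = -t^(1/2) - t^(3/2) - t^(5/2) + t^(9/2)
<D> = A^-6 - A^2 - A^6 - A^10; writhe +4
components 2, writhe +4 (4 crossings)
linking number lk(C1,C2) = 0
3-colorings: 27 of 3^4, det 0 — tricolorable
note: the span of V is 4, within the link bound 4 + 2 - 1


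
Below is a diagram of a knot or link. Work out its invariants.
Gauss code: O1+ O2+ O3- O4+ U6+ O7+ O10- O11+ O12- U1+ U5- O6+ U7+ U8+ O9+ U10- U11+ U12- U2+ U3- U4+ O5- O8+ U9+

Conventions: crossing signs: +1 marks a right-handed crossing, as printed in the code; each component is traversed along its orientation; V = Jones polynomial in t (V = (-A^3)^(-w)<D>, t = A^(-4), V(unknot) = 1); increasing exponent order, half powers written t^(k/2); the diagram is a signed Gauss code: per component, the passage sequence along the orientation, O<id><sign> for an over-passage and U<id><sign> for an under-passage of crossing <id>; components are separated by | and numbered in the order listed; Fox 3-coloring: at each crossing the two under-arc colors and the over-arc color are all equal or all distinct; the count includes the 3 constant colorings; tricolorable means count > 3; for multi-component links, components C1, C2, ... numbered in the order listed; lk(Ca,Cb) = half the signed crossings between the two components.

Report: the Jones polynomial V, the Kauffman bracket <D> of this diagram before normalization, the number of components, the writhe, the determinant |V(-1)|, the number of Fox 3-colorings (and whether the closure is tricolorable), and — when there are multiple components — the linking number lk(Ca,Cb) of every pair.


V(t) = 2t - 2t^2 + 3t^3 - 3t^4 + 2t^5 - 2t^6 + t^7
bracket: A^-16 - 2A^-12 + 2A^-8 - 3A^-4 + 3 - 2A^4 + 2A^8, w = +4
1 component, writhe +4, over 12 crossings
det 15, colorings 9 of 3^12 — tricolorable
observation: w = +4 shifts under R1 moves; the (-A^3)^(-4) factor cancels that in V


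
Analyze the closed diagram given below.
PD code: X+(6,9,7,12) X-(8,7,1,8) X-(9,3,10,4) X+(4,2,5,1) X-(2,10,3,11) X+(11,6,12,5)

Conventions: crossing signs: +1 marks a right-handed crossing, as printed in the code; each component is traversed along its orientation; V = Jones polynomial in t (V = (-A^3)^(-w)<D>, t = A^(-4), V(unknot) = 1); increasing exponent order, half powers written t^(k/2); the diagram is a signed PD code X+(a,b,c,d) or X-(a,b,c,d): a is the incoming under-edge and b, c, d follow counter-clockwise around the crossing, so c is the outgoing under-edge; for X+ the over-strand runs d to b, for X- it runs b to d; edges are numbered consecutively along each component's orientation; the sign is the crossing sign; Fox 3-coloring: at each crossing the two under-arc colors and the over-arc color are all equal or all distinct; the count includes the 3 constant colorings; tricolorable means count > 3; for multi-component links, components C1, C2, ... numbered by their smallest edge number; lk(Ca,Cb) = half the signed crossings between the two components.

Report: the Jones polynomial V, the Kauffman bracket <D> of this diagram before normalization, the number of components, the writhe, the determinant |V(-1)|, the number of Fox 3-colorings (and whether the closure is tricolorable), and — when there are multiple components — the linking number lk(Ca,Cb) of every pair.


Jones polynomial: V(t) = -t^(-3/2) + t^(-1/2) - 2t^(1/2) + t^(3/2) - 2t^(5/2) + t^(7/2)
<D> = A^-14 - 2A^-10 + A^-6 - 2A^-2 + A^2 - A^6; writhe 0
components 2, writhe 0 (6 crossings)
linking number lk(C1,C2) = 0
3-colorings: 3 of 3^6, det 8 — not tricolorable
note: the 1 component pair carries total linking 0


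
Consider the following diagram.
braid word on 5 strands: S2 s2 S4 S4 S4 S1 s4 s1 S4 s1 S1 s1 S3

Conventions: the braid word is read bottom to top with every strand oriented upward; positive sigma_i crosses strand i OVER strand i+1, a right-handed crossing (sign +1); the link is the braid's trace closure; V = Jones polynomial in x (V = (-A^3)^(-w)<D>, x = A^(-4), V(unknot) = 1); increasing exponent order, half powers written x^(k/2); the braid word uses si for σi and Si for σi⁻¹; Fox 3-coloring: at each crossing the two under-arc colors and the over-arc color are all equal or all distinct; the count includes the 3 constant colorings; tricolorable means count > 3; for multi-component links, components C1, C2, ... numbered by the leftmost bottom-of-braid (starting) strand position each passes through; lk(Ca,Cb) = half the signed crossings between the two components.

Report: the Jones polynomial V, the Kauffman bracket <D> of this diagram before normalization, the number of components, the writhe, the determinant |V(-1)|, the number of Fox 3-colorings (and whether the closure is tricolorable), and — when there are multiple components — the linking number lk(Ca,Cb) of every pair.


Jones polynomial: V(x) = x^(-9/2) - x^(-5/2) - x^(-3/2) - x^(-1/2)
<D> = A^-7 + A^-3 + A - A^9; writhe -3
components 2, writhe -3 (13 crossings)
linking number lk(C1,C2) = 0
3-colorings: 27 of 3^13, det 0 — tricolorable
note: the 1 component pair carries total linking 0


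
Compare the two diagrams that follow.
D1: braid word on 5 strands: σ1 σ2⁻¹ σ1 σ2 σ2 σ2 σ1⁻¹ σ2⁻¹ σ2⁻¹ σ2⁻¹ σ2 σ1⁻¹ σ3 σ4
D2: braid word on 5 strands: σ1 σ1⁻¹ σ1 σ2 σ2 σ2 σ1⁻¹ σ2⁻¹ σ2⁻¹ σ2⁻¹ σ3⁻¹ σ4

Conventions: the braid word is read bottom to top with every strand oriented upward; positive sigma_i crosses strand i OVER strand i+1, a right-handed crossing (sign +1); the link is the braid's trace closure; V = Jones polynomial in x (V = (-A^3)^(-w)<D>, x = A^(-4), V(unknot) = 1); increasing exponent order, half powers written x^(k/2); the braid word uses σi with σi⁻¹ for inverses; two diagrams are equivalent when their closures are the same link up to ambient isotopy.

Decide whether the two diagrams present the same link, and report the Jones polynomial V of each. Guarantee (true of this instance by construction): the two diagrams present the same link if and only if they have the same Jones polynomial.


equivalent: yes
V(D1) = -x^-3 + x^-2 - x^-1 + 3 - x + x^2 - x^3  (w +2, c 14, <D> = -A^-6 + A^-2 - A^2 + 3A^6 - A^10 + A^14 - A^18)
D2 (bracket -A^-12 + A^-8 - A^-4 + 3 - A^4 + A^8 - A^12; 12 crossings at w = 0): V = -x^-3 + x^-2 - x^-1 + 3 - x + x^2 - x^3
why: D2 (12 crossings) and D1 (14) are Markov-related braid presentations


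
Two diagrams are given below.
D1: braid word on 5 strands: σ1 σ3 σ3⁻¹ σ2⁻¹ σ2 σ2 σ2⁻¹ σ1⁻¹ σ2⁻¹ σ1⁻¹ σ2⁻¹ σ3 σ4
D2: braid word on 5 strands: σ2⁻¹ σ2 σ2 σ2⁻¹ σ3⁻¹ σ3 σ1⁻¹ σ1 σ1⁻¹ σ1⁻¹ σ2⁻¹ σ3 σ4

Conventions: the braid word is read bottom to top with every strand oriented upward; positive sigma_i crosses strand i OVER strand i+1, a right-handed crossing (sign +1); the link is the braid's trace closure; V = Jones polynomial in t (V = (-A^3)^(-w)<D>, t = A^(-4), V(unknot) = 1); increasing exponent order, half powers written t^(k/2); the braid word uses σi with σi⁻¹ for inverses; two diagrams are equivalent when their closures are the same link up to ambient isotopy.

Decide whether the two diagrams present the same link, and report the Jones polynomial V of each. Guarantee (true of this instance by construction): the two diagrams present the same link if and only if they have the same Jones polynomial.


equivalent: yes
D1 (bracket A^-1 + A^7; 13 crossings at w = -1): V = -t^(-5/2) - t^(-1/2)
V(D2) = -t^(-5/2) - t^(-1/2)  [13 crossings, <D> = A^-1 + A^7, w = -1]
observation: one V(t) for all 2 diagrams — one class (guaranteed)


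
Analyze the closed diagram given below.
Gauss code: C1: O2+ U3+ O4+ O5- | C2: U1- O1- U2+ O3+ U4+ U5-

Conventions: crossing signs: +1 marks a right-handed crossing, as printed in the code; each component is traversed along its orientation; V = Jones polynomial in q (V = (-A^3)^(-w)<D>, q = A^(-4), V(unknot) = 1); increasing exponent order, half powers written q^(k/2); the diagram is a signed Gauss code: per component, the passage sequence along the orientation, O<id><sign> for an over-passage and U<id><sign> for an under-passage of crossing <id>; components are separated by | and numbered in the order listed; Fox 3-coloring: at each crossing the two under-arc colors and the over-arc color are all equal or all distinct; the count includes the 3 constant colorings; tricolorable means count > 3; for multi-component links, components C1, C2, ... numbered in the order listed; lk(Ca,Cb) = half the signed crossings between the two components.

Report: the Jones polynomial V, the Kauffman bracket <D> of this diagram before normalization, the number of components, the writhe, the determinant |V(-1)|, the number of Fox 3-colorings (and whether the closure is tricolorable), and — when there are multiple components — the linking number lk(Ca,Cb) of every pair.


V = -q^(1/2) - q^(5/2)
<D> = A^-7 + A (w = +1)
2 components over 5 crossings, w = +1
lk(C1,C2): +1
3 Fox colorings among 3^5, |V(-1)| = 2: not tricolorable
why: the span of V is 2, within the link bound 5 + 2 - 1


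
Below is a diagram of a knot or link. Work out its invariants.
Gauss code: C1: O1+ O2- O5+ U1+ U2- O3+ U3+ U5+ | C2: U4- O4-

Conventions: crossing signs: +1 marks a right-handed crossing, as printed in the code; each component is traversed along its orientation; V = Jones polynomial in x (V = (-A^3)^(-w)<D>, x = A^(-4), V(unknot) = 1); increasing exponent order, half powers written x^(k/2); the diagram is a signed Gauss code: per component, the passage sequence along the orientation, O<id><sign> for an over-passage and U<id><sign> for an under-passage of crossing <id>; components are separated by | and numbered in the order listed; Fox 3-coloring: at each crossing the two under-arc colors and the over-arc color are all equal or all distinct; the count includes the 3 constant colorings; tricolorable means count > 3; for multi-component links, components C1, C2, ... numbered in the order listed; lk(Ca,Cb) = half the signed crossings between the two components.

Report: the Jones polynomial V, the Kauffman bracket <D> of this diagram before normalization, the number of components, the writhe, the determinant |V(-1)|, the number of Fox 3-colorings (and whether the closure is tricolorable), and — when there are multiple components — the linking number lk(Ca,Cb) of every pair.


Jones polynomial: V(x) = -x^(-1/2) - x^(1/2)
<D> = A + A^5; writhe +1
components 2, writhe +1 (5 crossings)
linking number lk(C1,C2) = 0
3-colorings: 9 of 3^5, det 0 — tricolorable
note: the span of V is 1, within the link bound 5 + 2 - 1


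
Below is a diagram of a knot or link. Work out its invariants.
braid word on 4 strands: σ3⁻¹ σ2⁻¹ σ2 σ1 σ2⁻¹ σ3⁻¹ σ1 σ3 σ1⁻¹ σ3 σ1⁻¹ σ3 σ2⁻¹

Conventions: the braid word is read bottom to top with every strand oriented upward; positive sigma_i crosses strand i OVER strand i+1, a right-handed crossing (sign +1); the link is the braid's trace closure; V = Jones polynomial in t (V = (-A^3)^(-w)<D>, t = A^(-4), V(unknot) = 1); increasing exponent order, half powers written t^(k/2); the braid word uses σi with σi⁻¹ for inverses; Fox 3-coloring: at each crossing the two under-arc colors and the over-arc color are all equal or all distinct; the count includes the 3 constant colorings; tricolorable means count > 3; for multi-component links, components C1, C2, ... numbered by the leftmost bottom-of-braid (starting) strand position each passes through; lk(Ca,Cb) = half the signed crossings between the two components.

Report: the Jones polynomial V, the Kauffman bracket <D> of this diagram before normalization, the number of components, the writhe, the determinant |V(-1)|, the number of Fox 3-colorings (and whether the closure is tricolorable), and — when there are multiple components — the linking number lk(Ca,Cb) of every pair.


V(t) = 1
bracket: -A^-3, w = -1
1 component, writhe -1, over 13 crossings
det 1, colorings 3 of 3^13 — not tricolorable
observation: w = -1 shifts under R1 moves; the (-A^3)^(1) factor cancels that in V


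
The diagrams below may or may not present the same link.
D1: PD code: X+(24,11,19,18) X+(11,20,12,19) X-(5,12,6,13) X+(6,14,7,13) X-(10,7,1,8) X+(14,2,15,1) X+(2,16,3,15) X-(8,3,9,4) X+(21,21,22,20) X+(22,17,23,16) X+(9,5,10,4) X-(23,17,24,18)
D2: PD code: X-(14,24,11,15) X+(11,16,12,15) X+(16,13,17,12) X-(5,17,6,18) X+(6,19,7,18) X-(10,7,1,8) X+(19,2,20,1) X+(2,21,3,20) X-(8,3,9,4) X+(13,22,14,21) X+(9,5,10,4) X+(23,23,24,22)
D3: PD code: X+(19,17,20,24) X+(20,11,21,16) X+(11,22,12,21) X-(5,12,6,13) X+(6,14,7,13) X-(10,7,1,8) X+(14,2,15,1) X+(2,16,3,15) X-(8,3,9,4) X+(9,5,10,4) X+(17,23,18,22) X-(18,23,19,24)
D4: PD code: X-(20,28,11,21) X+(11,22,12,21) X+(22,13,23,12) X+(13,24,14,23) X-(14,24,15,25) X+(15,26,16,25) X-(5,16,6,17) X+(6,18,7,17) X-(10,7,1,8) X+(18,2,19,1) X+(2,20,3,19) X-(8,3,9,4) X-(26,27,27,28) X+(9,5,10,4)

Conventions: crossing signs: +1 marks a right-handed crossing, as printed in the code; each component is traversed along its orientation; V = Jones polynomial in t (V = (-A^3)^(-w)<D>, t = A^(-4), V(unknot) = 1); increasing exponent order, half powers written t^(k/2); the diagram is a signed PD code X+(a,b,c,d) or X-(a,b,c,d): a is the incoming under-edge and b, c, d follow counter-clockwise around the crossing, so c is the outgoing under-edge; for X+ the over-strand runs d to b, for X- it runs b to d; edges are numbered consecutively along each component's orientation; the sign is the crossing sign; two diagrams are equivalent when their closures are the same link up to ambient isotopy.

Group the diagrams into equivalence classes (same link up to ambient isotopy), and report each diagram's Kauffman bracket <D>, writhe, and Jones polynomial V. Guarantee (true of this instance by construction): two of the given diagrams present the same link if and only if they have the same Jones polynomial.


equivalence classes: {D1, D2, D3, D4}
D1 (bracket A^-8 + 2 + A^8; 12 crossings at w = +4): V = t + 2t^3 + t^5
V(D2) = t + 2t^3 + t^5  (w +4, c 12, <D> = A^-8 + 2 + A^8)
V(D3) = t + 2t^3 + t^5  (w +4, c 12, <D> = A^-8 + 2 + A^8)
D4 (bracket A^-14 + 2A^-6 + A^2; 14 crossings at w = +2): V = t + 2t^3 + t^5
observation: one V(t) for all 4 diagrams — one class (guaranteed)


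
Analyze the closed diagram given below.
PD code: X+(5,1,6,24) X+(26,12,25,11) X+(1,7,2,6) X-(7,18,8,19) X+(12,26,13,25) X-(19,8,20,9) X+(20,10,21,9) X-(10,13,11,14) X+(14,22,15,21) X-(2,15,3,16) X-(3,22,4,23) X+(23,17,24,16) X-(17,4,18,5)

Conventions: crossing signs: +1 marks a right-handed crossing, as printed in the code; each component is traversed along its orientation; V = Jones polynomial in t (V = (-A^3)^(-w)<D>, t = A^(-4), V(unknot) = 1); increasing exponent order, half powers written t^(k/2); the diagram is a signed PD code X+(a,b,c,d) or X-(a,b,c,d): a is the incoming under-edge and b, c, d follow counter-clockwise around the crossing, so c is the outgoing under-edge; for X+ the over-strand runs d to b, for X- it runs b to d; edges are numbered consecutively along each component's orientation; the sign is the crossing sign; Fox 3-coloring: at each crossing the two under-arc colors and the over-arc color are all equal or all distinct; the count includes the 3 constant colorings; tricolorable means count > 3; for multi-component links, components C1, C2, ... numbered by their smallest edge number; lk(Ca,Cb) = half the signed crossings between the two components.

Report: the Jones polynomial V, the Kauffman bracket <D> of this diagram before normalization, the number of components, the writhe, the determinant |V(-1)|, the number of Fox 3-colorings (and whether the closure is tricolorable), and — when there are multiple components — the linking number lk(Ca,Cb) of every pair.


V = -t^(-3/2) + t^(-1/2) - 2t^(1/2) + 2t^(3/2) - 2t^(5/2) + t^(7/2) - t^(9/2)
<D> = A^-15 - A^-11 + 2A^-7 - 2A^-3 + 2A - A^5 + A^9 (w = +1)
2 components over 13 crossings, w = +1
lk(C1,C2): +1
3 Fox colorings among 3^13, |V(-1)| = 10: not tricolorable
why: w = +1 (over 13 crossings) is diagram-only; (-A^3)^(-1) removes it from V


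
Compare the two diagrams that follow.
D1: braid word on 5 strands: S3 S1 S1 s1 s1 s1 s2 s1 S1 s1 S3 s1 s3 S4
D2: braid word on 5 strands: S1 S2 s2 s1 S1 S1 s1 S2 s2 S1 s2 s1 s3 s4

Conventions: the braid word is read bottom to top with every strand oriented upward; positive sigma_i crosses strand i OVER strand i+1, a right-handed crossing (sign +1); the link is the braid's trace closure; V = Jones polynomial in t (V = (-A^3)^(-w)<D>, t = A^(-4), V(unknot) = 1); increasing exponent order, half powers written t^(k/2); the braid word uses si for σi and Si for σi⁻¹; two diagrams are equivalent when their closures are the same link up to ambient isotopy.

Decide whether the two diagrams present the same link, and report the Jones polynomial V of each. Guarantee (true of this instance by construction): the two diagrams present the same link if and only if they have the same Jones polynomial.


same link: no
V(D1) = t + t^3 - t^4  [14 crossings, <D> = -A^-10 + A^-6 + A^2, w = +2]
V(D2) = 1  [14 crossings, <D> = A^6, w = +2]
insight: V(t) takes 2 values over 2 diagrams, fixing the grouping


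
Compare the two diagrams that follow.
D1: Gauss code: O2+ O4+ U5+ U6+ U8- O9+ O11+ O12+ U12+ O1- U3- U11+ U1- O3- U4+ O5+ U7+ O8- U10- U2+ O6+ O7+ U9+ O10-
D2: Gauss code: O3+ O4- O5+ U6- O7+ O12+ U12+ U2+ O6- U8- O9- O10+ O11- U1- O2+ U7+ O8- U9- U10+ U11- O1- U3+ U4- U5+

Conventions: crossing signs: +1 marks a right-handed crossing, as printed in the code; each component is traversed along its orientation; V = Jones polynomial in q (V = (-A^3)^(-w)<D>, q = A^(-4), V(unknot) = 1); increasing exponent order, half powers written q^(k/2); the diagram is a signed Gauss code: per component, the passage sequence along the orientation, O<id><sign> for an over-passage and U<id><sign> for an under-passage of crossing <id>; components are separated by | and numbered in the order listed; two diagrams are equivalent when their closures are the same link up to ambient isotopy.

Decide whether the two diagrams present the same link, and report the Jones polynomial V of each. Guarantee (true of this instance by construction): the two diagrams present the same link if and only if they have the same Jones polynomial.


equivalent: no
D1 (bracket -A^-4 + 1 + A^8; 12 crossings at w = +4): V = q + q^3 - q^4
V(D2) = q^-5 - 2q^-4 + 2q^-3 - 2q^-2 + 2q^-1 - 1 + q  (w 0, c 12, <D> = A^-4 - 1 + 2A^4 - 2A^8 + 2A^12 - 2A^16 + A^20)
key observation: 2 classes among 2 diagrams; unequal V(q) rules out equality


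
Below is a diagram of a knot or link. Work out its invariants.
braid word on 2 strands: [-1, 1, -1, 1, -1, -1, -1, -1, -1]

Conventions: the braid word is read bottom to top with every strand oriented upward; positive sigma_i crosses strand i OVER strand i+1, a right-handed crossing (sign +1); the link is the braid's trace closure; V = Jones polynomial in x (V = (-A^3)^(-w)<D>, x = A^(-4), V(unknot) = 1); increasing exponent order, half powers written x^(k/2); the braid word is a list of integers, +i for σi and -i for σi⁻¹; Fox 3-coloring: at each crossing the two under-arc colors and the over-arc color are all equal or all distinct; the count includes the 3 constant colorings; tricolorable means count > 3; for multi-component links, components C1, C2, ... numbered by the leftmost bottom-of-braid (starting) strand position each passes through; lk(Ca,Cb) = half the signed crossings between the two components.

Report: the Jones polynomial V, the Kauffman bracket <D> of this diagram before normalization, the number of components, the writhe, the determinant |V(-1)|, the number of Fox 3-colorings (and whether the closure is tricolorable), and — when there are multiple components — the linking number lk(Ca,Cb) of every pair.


Jones polynomial: V(x) = -x^-7 + x^-6 - x^-5 + x^-4 + x^-2
<D> = -A^-7 - A + A^5 - A^9 + A^13; writhe -5
components 1, writhe -5 (9 crossings)
3-colorings: 3 of 3^9, det 5 — not tricolorable
note: the word shrinks to σ1⁻¹ σ1⁻¹ σ1⁻¹ σ1⁻¹ σ1⁻¹ after cancelling


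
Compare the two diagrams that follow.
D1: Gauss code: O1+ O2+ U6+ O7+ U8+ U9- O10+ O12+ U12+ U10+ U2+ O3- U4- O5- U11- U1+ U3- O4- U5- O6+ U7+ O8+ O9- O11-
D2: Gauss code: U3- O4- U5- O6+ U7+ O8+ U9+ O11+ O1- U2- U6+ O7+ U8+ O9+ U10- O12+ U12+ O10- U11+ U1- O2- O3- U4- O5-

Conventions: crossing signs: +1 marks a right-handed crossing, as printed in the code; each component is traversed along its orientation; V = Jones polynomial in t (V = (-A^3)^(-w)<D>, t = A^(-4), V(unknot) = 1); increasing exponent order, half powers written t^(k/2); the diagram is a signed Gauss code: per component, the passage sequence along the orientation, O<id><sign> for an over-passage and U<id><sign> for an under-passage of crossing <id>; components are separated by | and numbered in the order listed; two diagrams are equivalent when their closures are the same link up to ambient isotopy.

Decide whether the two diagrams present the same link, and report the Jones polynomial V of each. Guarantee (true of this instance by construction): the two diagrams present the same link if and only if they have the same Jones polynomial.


same link: yes
V(D1) = -t^-3 + t^-2 - t^-1 + 3 - t + t^2 - t^3  [12 crossings, <D> = -A^-6 + A^-2 - A^2 + 3A^6 - A^10 + A^14 - A^18, w = +2]
V(D2) = -t^-3 + t^-2 - t^-1 + 3 - t + t^2 - t^3  (w 0, c 12, <D> = -A^-12 + A^-8 - A^-4 + 3 - A^4 + A^8 - A^12)
note: Reidemeister moves carry D1 (12 crossings) to D2 (12)


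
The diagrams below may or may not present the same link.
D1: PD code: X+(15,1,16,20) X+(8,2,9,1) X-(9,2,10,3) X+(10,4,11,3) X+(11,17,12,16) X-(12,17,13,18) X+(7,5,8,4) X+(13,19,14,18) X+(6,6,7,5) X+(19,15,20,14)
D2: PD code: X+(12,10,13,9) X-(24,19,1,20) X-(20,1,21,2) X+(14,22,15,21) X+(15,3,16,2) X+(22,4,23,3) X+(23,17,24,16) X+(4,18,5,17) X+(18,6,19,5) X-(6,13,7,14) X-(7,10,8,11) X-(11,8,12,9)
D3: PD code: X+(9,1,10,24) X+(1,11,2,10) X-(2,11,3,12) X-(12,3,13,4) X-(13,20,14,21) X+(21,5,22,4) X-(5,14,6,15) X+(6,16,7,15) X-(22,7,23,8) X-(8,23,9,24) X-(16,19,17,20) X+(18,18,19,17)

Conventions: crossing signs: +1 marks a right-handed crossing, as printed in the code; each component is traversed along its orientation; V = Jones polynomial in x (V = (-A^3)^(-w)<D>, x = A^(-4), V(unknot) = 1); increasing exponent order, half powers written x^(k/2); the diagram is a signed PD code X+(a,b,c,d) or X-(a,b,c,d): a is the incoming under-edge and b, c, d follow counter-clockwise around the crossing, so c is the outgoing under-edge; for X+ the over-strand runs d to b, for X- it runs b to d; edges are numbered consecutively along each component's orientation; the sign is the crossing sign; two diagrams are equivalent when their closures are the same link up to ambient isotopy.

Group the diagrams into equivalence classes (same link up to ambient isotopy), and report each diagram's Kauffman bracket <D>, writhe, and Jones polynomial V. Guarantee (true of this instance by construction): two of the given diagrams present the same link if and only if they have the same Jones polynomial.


equivalence classes: {D1} | {D2} | {D3}
D1 (bracket -A^2 + A^6 + A^14; 10 crossings at w = +6): V = x + x^3 - x^4
V(D2) = x - x^2 + 2x^3 - x^4 + x^5 - x^6  (w +2, c 12, <D> = -A^-18 + A^-14 - A^-10 + 2A^-6 - A^-2 + A^2)
D3 (bracket A^-6; 12 crossings at w = -2): V = 1
key observation: comparing 3 Jones polynomials yields 3 groups
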